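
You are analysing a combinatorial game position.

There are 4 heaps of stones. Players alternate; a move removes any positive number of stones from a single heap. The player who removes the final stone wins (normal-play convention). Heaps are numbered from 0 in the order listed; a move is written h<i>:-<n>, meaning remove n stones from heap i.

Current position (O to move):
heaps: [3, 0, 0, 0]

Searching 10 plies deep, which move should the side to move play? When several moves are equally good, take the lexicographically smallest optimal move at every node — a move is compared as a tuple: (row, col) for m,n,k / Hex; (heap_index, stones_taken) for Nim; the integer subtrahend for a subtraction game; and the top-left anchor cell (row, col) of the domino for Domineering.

O's best at [(3,0,0,0)]: h0:-3

ply 1, O at (3,0,0,0) | h0:-1=-1→(2,0,0,0); h0:-2=-1→(1,0,0,0); h0:-3=+1→(0,0,0,0)*
ply 2: (0,0,0,0) is terminal -1 (X); from (3,0,0,0) depth 10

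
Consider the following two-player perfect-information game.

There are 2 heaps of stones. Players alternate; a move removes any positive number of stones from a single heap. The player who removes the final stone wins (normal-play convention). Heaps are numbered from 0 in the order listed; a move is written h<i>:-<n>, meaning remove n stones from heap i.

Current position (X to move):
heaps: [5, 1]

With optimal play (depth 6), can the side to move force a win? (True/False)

X winning at [(5,1)]: True

ply 1, X at (5,1) | h0:-1=-1→(4,1); h0:-2=-1→(3,1); h0:-3=-1→(2,1); h0:-4=+1→(1,1)*; h0:-5=-1→(0,1); h1:-1=-1→(5,0)
ply 2, O at (1,1) | h0:-1=-1→(0,1)*; h1:-1=-1→(1,0)
ply 3, X at (0,1) | h1:-1=+1→(0,0)*
ply 4: (0,0) is terminal -1 (O); from (5,1) depth 6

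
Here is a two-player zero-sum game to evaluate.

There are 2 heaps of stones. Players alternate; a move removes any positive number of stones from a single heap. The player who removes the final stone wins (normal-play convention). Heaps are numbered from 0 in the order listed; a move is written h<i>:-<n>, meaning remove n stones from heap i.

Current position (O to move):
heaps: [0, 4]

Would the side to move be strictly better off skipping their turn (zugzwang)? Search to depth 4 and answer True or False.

zugzwang((0,4), O) = False

ply 1, O at (0,4) | h1:-1=-1→(0,3); h1:-2=-1→(0,2); h1:-3=-1→(0,1); h1:-4=+1→(0,0)*
ply 2: (0,0) is terminal -1 (X); from (0,4) depth 4
suppose O passes — search the same position with X to move:
pass> ply 1, X at (0,4) | h1:-1=-1→(0,3); h1:-2=-1→(0,2); h1:-3=-1→(0,1); h1:-4=+1→(0,0)*
pass> ply 2: (0,0) is terminal -1 (O); from (0,4) depth 4
for O: play +1, pass -1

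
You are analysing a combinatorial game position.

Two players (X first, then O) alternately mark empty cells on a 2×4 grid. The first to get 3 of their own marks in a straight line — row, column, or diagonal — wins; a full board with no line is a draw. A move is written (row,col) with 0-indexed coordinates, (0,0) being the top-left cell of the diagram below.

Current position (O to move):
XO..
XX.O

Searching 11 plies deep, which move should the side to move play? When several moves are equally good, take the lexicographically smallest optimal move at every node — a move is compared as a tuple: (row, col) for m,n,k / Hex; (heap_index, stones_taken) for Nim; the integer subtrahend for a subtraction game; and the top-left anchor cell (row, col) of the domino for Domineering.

O's best at [XO../XX.O]: (1,2)

[XO../XX.O] O move#1: (0,2):-1/XOO./XX.O, (0,3):-1/XO.O/XX.O, (1,2):+0/XO../XXOO*
[XO../XXOO] X move#2: (0,2):+0/XOX./XXOO*, (0,3):+0/XO.X/XXOO
[XOX./XXOO] O move#3: (0,3):+0/XOXO/XXOO*
[XOXO/XXOO] end (terminal +0, X#4); searched XO../XX.O to 11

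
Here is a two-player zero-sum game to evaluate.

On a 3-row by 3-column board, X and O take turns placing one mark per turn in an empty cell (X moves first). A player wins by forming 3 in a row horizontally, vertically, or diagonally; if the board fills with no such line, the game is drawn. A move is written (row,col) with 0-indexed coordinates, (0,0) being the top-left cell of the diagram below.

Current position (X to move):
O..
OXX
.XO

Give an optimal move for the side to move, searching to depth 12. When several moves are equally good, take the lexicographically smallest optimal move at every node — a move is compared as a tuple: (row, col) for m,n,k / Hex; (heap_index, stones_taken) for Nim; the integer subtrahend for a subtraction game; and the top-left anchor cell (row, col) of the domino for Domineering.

p1 X@[O../OXX/.XO]: (0,1)[OX./OXX/.XO]+1* (0,2)[O.X/OXX/.XO]-1 (2,0)[O../OXX/XXO]+1
p2 O@[OX./OXX/.XO] terminal -1; root [O../OXX/.XO] d12

X's best at [O../OXX/.XO]: (0,1)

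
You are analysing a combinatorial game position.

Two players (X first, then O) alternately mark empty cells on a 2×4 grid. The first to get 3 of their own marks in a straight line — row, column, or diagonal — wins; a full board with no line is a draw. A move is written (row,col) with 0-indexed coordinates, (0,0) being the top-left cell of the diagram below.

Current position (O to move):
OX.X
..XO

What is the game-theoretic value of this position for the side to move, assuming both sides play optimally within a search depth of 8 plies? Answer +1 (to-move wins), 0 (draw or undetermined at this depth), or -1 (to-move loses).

p1 O@[OX.X/..XO]: (0,2)[OXOX/..XO]+0* (1,0)[OX.X/O.XO]-1 (1,1)[OX.X/.OXO]-1
p2 X@[OXOX/..XO]: (1,0)[OXOX/X.XO]+0* (1,1)[OXOX/.XXO]+0
p3 O@[OXOX/X.XO]: (1,1)[OXOX/XOXO]+0*
p4 X@[OXOX/XOXO] terminal +0; root [OX.X/..XO] d8

value(OX.X/..XO, O) = 0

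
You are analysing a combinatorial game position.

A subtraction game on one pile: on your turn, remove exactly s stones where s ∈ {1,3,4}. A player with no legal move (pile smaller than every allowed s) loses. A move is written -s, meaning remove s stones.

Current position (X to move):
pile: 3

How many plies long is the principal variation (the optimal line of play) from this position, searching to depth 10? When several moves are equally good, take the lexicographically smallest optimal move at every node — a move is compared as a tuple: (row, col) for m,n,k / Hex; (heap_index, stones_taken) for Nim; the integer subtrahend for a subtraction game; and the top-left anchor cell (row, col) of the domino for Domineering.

p1 X@[3]: -1[2]+1* -3[0]+1
p2 O@[2]: -1[1]-1*
p3 X@[1]: -1[0]+1*
p4 O@[0] terminal -1; root [3] d10

PV length from [3]: 3 plies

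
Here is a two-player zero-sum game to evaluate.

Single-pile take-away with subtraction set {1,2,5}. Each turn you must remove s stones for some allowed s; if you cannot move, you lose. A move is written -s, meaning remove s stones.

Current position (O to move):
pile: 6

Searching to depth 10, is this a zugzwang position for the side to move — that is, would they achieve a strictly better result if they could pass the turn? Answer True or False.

[6] O move#1: -1:-1/5*, -2:-1/4, -5:-1/1
[5] X move#2: -1:-1/4, -2:+1/3*, -5:+1/0
[3] O move#3: -1:-1/2*, -2:-1/1
[2] X move#4: -1:-1/1, -2:+1/0*
[0] end (terminal -1, O#5); searched 6 to 10
suppose O passes — search the same position with X to move:
pass> [6] X move#1: -1:-1/5*, -2:-1/4, -5:-1/1
pass> [5] O move#2: -1:-1/4, -2:+1/3*, -5:+1/0
pass> [3] X move#3: -1:-1/2*, -2:-1/1
pass> [2] O move#4: -1:-1/1, -2:+1/0*
pass> [0] end (terminal -1, X#5); searched 6 to 10
for O: play -1, pass +1

zugzwang(6, O) = True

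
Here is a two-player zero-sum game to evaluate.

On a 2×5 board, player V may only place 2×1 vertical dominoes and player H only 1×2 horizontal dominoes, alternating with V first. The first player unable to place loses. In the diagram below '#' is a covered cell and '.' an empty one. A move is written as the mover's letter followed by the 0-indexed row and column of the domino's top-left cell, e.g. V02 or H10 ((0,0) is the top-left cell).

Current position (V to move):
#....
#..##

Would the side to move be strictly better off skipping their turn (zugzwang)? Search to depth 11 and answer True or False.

zugzwang(#..../#..##, V) = False

p1 V@[#..../#..##]: V01[##.../##.##]-1 V02[#.#../#.###]+1*
p2 H@[#.#../#.###]: H03[#.###/#.###]-1*
p3 V@[#.###/#.###]: V01[#####/#####]+1*
p4 H@[#####/#####] terminal -1; root [#..../#..##] d11
pass branch (H moves first from the same position):
  | p1 H@[#..../#..##]: H01[###../#..##]+1* H02[#.##./#..##]-1 H03[#..##/#..##]-1 H11[#..../#####]+1
  | p2 V@[###../#..##] terminal -1; root [#..../#..##] d11
V moving scores +1; V passing scores -1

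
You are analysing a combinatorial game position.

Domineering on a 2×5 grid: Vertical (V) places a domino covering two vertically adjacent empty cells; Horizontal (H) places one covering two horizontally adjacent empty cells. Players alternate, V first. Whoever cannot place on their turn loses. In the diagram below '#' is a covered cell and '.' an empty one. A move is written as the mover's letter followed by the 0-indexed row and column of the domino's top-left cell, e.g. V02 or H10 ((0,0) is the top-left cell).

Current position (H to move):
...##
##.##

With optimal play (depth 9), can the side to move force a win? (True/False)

H winning at [...##/##.##]: True

ply 1, H at ...##/##.## | H00=-1→##.##/##.##; H01=+1→.####/##.##*
ply 2: .####/##.## is terminal -1 (V); from ...##/##.## depth 9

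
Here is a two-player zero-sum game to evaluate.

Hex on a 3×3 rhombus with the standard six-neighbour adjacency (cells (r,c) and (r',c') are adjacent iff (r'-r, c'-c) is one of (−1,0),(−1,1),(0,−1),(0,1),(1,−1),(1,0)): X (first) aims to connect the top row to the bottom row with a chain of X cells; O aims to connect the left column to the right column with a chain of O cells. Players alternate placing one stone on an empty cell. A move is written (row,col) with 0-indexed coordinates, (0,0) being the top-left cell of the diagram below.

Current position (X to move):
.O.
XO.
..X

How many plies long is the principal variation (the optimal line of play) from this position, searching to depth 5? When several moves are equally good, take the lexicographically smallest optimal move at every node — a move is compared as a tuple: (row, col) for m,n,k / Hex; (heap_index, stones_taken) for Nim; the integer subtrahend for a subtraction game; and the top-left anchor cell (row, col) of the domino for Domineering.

p1 X@[.O./XO./..X]: (0,0)[XO./XO./..X]-1* (0,2)[.OX/XO./..X]-1 (1,2)[.O./XOX/..X]-1 (2,0)[.O./XO./X.X]-1 (2,1)[.O./XO./.XX]-1
p2 O@[XO./XO./..X]: (0,2)[XOO/XO./..X]-1 (1,2)[XO./XOO/..X]-1 (2,0)[XO./XO./O.X]+1* (2,1)[XO./XO./.OX]-1
p3 X@[XO./XO./O.X]: (0,2)[XOX/XO./O.X]-1* (1,2)[XO./XOX/O.X]-1 (2,1)[XO./XO./OXX]-1
p4 O@[XOX/XO./O.X]: (1,2)[XOX/XOO/O.X]+1* (2,1)[XOX/XO./OOX]-1
p5 X@[XOX/XOO/O.X] terminal -1; root [.O./XO./..X] d5

PV length from [.O./XO./..X]: 4 plies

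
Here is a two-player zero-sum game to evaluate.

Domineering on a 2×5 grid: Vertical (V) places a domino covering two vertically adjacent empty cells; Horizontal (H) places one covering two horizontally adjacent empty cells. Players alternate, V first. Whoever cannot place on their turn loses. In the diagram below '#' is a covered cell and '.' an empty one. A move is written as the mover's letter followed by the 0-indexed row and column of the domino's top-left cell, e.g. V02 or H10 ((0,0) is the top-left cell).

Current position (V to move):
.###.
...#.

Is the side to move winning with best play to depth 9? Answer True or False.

[.###./...#.] V move#1: V00:+1/####./#..#.*, V04:-1/.####/...##
[####./#..#.] H move#2: H11:-1/####./####.*
[####./####.] V move#3: V04:+1/#####/#####*
[#####/#####] end (terminal -1, H#4); searched .###./...#. to 9

V winning at [.###./...#.]: True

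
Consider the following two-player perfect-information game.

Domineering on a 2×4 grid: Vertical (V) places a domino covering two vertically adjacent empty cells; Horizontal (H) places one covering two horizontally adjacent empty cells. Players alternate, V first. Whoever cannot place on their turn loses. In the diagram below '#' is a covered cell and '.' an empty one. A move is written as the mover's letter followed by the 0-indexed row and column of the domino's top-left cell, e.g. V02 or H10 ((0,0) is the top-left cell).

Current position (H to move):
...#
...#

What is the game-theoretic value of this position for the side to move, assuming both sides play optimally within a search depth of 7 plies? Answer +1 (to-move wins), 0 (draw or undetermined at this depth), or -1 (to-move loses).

p1 H@[...#/...#]: H00[##.#/...#]+1* H01[.###/...#]+1 H10[...#/##.#]+1 H11[...#/.###]+1
p2 V@[##.#/...#]: V02[####/..##]-1*
p3 H@[####/..##]: H10[####/####]+1*
p4 V@[####/####] terminal -1; root [...#/...#] d7

value(...#/...#, H) = +1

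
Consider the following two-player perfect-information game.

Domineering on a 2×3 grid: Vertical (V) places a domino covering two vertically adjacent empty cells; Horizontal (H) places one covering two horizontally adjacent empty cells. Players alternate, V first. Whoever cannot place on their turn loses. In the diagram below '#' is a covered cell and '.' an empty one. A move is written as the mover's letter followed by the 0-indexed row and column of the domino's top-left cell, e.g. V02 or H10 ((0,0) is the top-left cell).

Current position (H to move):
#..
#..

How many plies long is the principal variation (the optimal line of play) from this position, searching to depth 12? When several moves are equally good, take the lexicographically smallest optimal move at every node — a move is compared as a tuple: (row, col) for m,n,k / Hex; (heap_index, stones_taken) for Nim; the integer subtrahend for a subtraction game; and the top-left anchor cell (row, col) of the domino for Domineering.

ply 1, H at #../#.. | H01=+1→###/#..*; H11=+1→#../###
ply 2: ###/#.. is terminal -1 (V); from #../#.. depth 12

PV length from [#../#..]: 1 ply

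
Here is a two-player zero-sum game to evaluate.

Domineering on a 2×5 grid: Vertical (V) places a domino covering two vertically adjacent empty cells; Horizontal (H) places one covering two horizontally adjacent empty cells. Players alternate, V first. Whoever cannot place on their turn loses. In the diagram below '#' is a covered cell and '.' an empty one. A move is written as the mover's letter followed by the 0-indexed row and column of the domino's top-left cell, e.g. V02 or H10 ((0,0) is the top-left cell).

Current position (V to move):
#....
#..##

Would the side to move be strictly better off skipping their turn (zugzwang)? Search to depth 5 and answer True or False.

p1 V@[#..../#..##]: V01[##.../##.##]-1 V02[#.#../#.###]+1*
p2 H@[#.#../#.###]: H03[#.###/#.###]-1*
p3 V@[#.###/#.###]: V01[#####/#####]+1*
p4 H@[#####/#####] terminal -1; root [#..../#..##] d5
if V skipped the turn, H would face:
~ p1 H@[#..../#..##]: H01[###../#..##]+1* H02[#.##./#..##]-1 H03[#..##/#..##]-1 H11[#..../#####]+1
~ p2 V@[###../#..##] terminal -1; root [#..../#..##] d5
compare (V): move=+1 vs pass=-1

zugzwang(#..../#..##, V) = False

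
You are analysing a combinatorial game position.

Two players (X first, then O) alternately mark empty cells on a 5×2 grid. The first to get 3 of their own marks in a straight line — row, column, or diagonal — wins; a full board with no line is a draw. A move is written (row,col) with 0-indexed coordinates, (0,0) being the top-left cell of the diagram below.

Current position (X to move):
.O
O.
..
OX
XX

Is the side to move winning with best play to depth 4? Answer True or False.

ply 1, X at .O/O./../OX/XX | (0,0)=-1→XO/O./../OX/XX; (1,1)=-1→.O/OX/../OX/XX; (2,0)=+0→.O/O./X./OX/XX; (2,1)=+1→.O/O./.X/OX/XX*
ply 2: .O/O./.X/OX/XX is terminal -1 (O); from .O/O./../OX/XX depth 4

X winning at [.O/O./../OX/XX]: True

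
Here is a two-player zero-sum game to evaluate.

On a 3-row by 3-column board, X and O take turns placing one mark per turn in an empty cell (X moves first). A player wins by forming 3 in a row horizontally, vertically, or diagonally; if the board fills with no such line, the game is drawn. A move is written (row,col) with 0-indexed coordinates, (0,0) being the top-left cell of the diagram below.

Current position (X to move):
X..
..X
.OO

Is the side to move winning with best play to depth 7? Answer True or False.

p1 X@[X../..X/.OO]: (0,1)[XX./..X/.OO]-1 (0,2)[X.X/..X/.OO]-1 (1,0)[X../X.X/.OO]-1 (1,1)[X../.XX/.OO]-1 (2,0)[X../..X/XOO]+1*
p2 O@[X../..X/XOO]: (0,1)[XO./..X/XOO]-1* (0,2)[X.O/..X/XOO]-1 (1,0)[X../O.X/XOO]-1 (1,1)[X../.OX/XOO]-1
p3 X@[XO./..X/XOO]: (0,2)[XOX/..X/XOO]-1 (1,0)[XO./X.X/XOO]+1* (1,1)[XO./.XX/XOO]+1
p4 O@[XO./X.X/XOO] terminal -1; root [X../..X/.OO] d7

X winning at [X../..X/.OO]: True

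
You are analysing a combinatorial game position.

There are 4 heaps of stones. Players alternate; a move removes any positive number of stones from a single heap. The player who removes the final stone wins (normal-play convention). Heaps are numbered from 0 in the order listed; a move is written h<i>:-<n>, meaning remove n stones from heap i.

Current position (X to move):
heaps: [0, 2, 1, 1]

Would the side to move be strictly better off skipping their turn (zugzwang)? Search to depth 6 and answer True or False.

zugzwang((0,2,1,1), X) = False

[(0,2,1,1)] X move#1: h1:-1:-1/(0,1,1,1), h1:-2:+1/(0,0,1,1)*, h2:-1:-1/(0,2,0,1), h3:-1:-1/(0,2,1,0)
[(0,0,1,1)] O move#2: h2:-1:-1/(0,0,0,1)*, h3:-1:-1/(0,0,1,0)
[(0,0,0,1)] X move#3: h3:-1:+1/(0,0,0,0)*
[(0,0,0,0)] end (terminal -1, O#4); searched (0,2,1,1) to 6
if X skipped the turn, O would face:
~ [(0,2,1,1)] O move#1: h1:-1:-1/(0,1,1,1), h1:-2:+1/(0,0,1,1)*, h2:-1:-1/(0,2,0,1), h3:-1:-1/(0,2,1,0)
~ [(0,0,1,1)] X move#2: h2:-1:-1/(0,0,0,1)*, h3:-1:-1/(0,0,1,0)
~ [(0,0,0,1)] O move#3: h3:-1:+1/(0,0,0,0)*
~ [(0,0,0,0)] end (terminal -1, X#4); searched (0,2,1,1) to 6
compare (X): move=+1 vs pass=-1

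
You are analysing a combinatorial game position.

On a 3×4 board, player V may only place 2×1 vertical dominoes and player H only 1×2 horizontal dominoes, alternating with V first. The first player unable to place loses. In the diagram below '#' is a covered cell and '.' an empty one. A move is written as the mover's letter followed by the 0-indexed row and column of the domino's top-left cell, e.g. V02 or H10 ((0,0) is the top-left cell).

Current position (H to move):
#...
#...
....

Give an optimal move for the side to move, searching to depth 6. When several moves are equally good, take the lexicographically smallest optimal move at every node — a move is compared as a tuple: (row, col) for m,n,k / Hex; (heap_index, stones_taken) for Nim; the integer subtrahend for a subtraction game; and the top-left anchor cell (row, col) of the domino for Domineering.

H's best at [#.../#.../....]: H11

p1 H@[#.../#.../....]: H01[###./#.../....]-1 H02[#.##/#.../....]-1 H11[#.../###./....]+1* H12[#.../#.##/....]+1 H20[#.../#.../##..]-1 H21[#.../#.../.##.]-1 H22[#.../#.../..##]-1
p2 V@[#.../###./....]: V03[#..#/####/....]-1* V13[#.../####/...#]-1
p3 H@[#..#/####/....]: H01[####/####/....]+1* H20[#..#/####/##..]+1 H21[#..#/####/.##.]+1 H22[#..#/####/..##]+1
p4 V@[####/####/....] terminal -1; root [#.../#.../....] d6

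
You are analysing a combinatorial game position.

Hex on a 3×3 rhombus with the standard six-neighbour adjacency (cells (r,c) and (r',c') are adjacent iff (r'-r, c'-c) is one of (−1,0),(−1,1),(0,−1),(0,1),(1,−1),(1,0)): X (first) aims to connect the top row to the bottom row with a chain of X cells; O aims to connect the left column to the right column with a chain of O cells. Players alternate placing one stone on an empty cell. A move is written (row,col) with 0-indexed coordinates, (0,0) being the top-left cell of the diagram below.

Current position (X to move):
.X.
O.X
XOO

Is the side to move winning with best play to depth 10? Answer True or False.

X winning at [.X./O.X/XOO]: True

ply 1, X at .X./O.X/XOO | (0,0)=-1→XX./O.X/XOO; (0,2)=-1→.XX/O.X/XOO; (1,1)=+1→.X./OXX/XOO*
ply 2: .X./OXX/XOO is terminal -1 (O); from .X./O.X/XOO depth 10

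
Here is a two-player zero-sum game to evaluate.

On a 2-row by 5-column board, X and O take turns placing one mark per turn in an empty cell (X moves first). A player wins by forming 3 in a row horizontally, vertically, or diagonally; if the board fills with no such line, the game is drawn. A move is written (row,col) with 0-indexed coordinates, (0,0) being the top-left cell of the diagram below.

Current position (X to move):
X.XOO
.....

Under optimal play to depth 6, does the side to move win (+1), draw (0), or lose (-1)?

value(X.XOO/....., X) = +1

ply 1, X at X.XOO/..... | (0,1)=+1→XXXOO/.....*; (1,0)=+0→X.XOO/X....; (1,1)=+1→X.XOO/.X...; (1,2)=+1→X.XOO/..X..; (1,3)=+1→X.XOO/...X.; (1,4)=+0→X.XOO/....X
ply 2: XXXOO/..... is terminal -1 (O); from X.XOO/..... depth 6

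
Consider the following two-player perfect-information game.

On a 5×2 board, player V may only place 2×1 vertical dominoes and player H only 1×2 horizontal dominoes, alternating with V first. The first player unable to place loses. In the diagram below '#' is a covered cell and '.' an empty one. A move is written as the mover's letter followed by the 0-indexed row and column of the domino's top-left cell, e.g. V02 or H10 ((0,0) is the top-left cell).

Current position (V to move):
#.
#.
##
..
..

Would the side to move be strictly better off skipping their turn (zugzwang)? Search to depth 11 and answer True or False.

zugzwang(#./#./##/../.., V) = False

p1 V@[#./#./##/../..]: V01[##/##/##/../..]-1 V30[#./#./##/#./#.]+1* V31[#./#./##/.#/.#]+1
p2 H@[#./#./##/#./#.] terminal -1; root [#./#./##/../..] d11
if V skipped the turn, H would face:
~ p1 H@[#./#./##/../..]: H30[#./#./##/##/..]+1* H40[#./#./##/../##]+1
~ p2 V@[#./#./##/##/..]: V01[##/##/##/##/..]-1*
~ p3 H@[##/##/##/##/..]: H40[##/##/##/##/##]+1*
~ p4 V@[##/##/##/##/##] terminal -1; root [#./#./##/../..] d11
compare (V): move=+1 vs pass=-1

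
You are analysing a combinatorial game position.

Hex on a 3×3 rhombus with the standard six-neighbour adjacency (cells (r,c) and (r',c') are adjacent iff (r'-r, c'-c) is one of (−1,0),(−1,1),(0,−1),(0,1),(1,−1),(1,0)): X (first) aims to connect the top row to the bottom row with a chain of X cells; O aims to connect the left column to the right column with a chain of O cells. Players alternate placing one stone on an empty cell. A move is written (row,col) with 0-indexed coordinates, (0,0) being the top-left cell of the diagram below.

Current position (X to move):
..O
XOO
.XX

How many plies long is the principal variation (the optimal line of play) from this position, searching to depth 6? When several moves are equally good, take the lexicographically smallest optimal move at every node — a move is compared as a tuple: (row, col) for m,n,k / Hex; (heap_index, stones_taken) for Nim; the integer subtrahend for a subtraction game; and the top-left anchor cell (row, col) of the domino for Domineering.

ply 1, X at ..O/XOO/.XX | (0,0)=-1→X.O/XOO/.XX; (0,1)=-1→.XO/XOO/.XX; (2,0)=+1→..O/XOO/XXX*
ply 2, O at ..O/XOO/XXX | (0,0)=-1→O.O/XOO/XXX*; (0,1)=-1→.OO/XOO/XXX
ply 3, X at O.O/XOO/XXX | (0,1)=+1→OXO/XOO/XXX*
ply 4: OXO/XOO/XXX is terminal -1 (O); from ..O/XOO/.XX depth 6

PV length from [..O/XOO/.XX]: 3 plies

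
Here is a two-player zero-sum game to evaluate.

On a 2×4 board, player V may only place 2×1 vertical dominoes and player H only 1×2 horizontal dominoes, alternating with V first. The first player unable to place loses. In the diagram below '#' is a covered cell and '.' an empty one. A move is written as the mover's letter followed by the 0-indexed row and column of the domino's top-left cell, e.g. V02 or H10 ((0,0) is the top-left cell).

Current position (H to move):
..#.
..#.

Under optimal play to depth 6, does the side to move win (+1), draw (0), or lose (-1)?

value(..#./..#., H) = +1

[..#./..#.] H move#1: H00:+1/###./..#.*, H10:+1/..#./###.
[###./..#.] V move#2: V03:-1/####/..##*
[####/..##] H move#3: H10:+1/####/####*
[####/####] end (terminal -1, V#4); searched ..#./..#. to 6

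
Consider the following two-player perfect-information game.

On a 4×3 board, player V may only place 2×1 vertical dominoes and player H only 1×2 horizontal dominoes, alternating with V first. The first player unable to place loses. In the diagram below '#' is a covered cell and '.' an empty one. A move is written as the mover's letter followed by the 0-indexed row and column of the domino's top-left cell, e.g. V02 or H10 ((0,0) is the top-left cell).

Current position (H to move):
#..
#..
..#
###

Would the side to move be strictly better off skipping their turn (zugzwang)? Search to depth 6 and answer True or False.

zugzwang(#../#../..#/###, H) = False

ply 1, H at #../#../..#/### | H01=-1→###/#../..#/###; H11=+1→#../###/..#/###*; H20=-1→#../#../###/###
ply 2: #../###/..#/### is terminal -1 (V); from #../#../..#/### depth 6
suppose H passes — search the same position with V to move:
pass> ply 1, V at #../#../..#/### | V01=+1→##./##./..#/###*; V02=+1→#.#/#.#/..#/###; V11=-1→#../##./.##/###
pass> ply 2, H at ##./##./..#/### | H20=-1→##./##./###/###*
pass> ply 3, V at ##./##./###/### | V02=+1→###/###/###/###*
pass> ply 4: ###/###/###/### is terminal -1 (H); from #../#../..#/### depth 6
for H: play +1, pass -1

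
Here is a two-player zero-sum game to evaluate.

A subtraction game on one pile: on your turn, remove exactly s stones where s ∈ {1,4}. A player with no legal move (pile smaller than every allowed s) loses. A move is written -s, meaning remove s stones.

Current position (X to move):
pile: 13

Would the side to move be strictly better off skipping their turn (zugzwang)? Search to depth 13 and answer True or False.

[13] X move#1: -1:+1/12*, -4:-1/9
[12] O move#2: -1:-1/11*, -4:-1/8
[11] X move#3: -1:+1/10*, -4:+1/7
[10] O move#4: -1:-1/9*, -4:-1/6
[9] X move#5: -1:-1/8, -4:+1/5*
[5] O move#6: -1:-1/4*, -4:-1/1
[4] X move#7: -1:-1/3, -4:+1/0*
[0] end (terminal -1, O#8); searched 13 to 13
suppose X passes — search the same position with O to move:
pass> [13] O move#1: -1:+1/12*, -4:-1/9
pass> [12] X move#2: -1:-1/11*, -4:-1/8
pass> [11] O move#3: -1:+1/10*, -4:+1/7
pass> [10] X move#4: -1:-1/9*, -4:-1/6
pass> [9] O move#5: -1:-1/8, -4:+1/5*
pass> [5] X move#6: -1:-1/4*, -4:-1/1
pass> [4] O move#7: -1:-1/3, -4:+1/0*
pass> [0] end (terminal -1, X#8); searched 13 to 13
for X: play +1, pass -1

zugzwang(13, X) = False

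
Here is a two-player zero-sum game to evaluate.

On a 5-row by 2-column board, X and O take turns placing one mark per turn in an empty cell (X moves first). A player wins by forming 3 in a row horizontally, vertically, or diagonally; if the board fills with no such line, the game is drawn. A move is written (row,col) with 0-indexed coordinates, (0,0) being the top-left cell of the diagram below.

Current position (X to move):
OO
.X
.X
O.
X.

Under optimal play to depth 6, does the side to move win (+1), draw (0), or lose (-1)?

value(OO/.X/.X/O./X., X) = +1

p1 X@[OO/.X/.X/O./X.]: (1,0)[OO/XX/.X/O./X.]+0 (2,0)[OO/.X/XX/O./X.]+0 (3,1)[OO/.X/.X/OX/X.]+1* (4,1)[OO/.X/.X/O./XX]+0
p2 O@[OO/.X/.X/OX/X.] terminal -1; root [OO/.X/.X/O./X.] d6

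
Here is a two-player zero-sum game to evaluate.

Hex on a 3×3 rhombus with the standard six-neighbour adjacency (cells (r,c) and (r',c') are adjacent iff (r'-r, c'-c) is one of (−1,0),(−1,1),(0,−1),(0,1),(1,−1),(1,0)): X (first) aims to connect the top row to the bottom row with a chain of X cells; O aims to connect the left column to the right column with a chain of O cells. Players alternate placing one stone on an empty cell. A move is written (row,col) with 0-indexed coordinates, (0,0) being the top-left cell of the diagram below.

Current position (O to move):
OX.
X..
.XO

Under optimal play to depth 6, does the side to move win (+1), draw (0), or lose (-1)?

value(OX./X../.XO, O) = -1

ply 1, O at OX./X../.XO | (0,2)=-1→OXO/X../.XO*; (1,1)=-1→OX./XO./.XO; (1,2)=-1→OX./X.O/.XO; (2,0)=-1→OX./X../OXO
ply 2, X at OXO/X../.XO | (1,1)=+1→OXO/XX./.XO*; (1,2)=+1→OXO/X.X/.XO; (2,0)=+1→OXO/X../XXO
ply 3: OXO/XX./.XO is terminal -1 (O); from OX./X../.XO depth 6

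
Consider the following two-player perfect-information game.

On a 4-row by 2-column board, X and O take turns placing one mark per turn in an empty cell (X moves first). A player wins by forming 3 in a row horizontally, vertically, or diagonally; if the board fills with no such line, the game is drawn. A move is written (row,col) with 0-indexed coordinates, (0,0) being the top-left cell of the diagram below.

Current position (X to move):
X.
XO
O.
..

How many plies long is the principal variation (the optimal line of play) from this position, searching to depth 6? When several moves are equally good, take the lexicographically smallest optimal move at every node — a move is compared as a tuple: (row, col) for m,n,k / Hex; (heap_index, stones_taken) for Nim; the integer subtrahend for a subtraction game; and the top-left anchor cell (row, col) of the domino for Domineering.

PV length from [X./XO/O./..]: 4 plies

[X./XO/O./..] X move#1: (0,1):+0/XX/XO/O./..*, (2,1):+0/X./XO/OX/.., (3,0):-1/X./XO/O./X., (3,1):+0/X./XO/O./.X
[XX/XO/O./..] O move#2: (2,1):+0/XX/XO/OO/..*, (3,0):+0/XX/XO/O./O., (3,1):+0/XX/XO/O./.O
[XX/XO/OO/..] X move#3: (3,0):-1/XX/XO/OO/X., (3,1):+0/XX/XO/OO/.X*
[XX/XO/OO/.X] O move#4: (3,0):+0/XX/XO/OO/OX*
[XX/XO/OO/OX] end (terminal +0, X#5); searched X./XO/O./.. to 6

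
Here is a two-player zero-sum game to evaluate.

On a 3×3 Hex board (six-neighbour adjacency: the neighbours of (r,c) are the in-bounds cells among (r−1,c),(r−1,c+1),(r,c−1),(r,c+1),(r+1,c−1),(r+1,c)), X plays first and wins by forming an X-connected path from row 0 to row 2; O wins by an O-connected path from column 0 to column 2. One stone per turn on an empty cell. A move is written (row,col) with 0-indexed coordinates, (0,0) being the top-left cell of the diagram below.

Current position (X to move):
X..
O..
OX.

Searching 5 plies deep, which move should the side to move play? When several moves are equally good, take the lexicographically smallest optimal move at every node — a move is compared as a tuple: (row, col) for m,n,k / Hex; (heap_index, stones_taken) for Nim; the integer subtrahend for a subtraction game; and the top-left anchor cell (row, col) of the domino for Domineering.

X's best at [X../O../OX.]: (0,2)

p1 X@[X../O../OX.]: (0,1)[XX./O../OX.]-1 (0,2)[X.X/O../OX.]+1* (1,1)[X../OX./OX.]+1 (1,2)[X../O.X/OX.]-1 (2,2)[X../O../OXX]-1
p2 O@[X.X/O../OX.]: (0,1)[XOX/O../OX.]-1* (1,1)[X.X/OO./OX.]-1 (1,2)[X.X/O.O/OX.]-1 (2,2)[X.X/O../OXO]-1
p3 X@[XOX/O../OX.]: (1,1)[XOX/OX./OX.]+1* (1,2)[XOX/O.X/OX.]+1 (2,2)[XOX/O../OXX]+1
p4 O@[XOX/OX./OX.] terminal -1; root [X../O../OX.] d5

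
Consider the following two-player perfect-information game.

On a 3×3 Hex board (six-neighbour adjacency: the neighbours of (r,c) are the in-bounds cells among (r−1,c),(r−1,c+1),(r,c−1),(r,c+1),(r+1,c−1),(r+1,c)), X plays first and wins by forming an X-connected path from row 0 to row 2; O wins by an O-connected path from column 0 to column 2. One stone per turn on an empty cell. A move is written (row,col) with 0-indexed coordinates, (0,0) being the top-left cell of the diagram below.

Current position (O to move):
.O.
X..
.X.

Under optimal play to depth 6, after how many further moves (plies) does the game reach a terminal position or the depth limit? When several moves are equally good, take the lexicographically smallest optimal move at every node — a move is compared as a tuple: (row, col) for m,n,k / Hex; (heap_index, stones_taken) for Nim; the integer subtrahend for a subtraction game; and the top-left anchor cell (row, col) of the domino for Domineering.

[.O./X../.X.] O move#1: (0,0):-1/OO./X../.X., (0,2):-1/.OO/X../.X., (1,1):+1/.O./XO./.X.*, (1,2):-1/.O./X.O/.X., (2,0):-1/.O./X../OX., (2,2):-1/.O./X../.XO
[.O./XO./.X.] X move#2: (0,0):-1/XO./XO./.X.*, (0,2):-1/.OX/XO./.X., (1,2):-1/.O./XOX/.X., (2,0):-1/.O./XO./XX., (2,2):-1/.O./XO./.XX
[XO./XO./.X.] O move#3: (0,2):-1/XOO/XO./.X., (1,2):-1/XO./XOO/.X., (2,0):+1/XO./XO./OX.*, (2,2):-1/XO./XO./.XO
[XO./XO./OX.] X move#4: (0,2):-1/XOX/XO./OX.*, (1,2):-1/XO./XOX/OX., (2,2):-1/XO./XO./OXX
[XOX/XO./OX.] O move#5: (1,2):+1/XOX/XOO/OX.*, (2,2):-1/XOX/XO./OXO
[XOX/XOO/OX.] end (terminal -1, X#6); searched .O./X../.X. to 6

PV length from [.O./X../.X.]: 5 plies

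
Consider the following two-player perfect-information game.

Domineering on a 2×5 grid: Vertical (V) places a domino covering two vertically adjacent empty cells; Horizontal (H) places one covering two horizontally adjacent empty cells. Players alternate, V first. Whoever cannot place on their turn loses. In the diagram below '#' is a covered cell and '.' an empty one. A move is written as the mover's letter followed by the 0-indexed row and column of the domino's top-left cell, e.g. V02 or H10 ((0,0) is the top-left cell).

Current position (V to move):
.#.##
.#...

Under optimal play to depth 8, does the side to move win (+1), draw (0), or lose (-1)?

value(.#.##/.#..., V) = +1

[.#.##/.#...] V move#1: V00:-1/##.##/##..., V02:+1/.####/.##..*
[.####/.##..] H move#2: H13:-1/.####/.####*
[.####/.####] V move#3: V00:+1/#####/#####*
[#####/#####] end (terminal -1, H#4); searched .#.##/.#... to 8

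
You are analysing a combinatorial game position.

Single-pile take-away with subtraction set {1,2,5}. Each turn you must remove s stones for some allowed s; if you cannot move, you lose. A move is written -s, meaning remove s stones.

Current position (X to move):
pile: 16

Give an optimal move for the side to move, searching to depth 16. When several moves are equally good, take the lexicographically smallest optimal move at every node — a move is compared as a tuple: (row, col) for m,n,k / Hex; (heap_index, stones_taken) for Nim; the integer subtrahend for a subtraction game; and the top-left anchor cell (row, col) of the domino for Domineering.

X's best at [16]: -1

[16] X move#1: -1:+1/15*, -2:-1/14, -5:-1/11
[15] O move#2: -1:-1/14*, -2:-1/13, -5:-1/10
[14] X move#3: -1:-1/13, -2:+1/12*, -5:+1/9
[12] O move#4: -1:-1/11*, -2:-1/10, -5:-1/7
[11] X move#5: -1:-1/10, -2:+1/9*, -5:+1/6
[9] O move#6: -1:-1/8*, -2:-1/7, -5:-1/4
[8] X move#7: -1:-1/7, -2:+1/6*, -5:+1/3
[6] O move#8: -1:-1/5*, -2:-1/4, -5:-1/1
[5] X move#9: -1:-1/4, -2:+1/3*, -5:+1/0
[3] O move#10: -1:-1/2*, -2:-1/1
[2] X move#11: -1:-1/1, -2:+1/0*
[0] end (terminal -1, O#12); searched 16 to 16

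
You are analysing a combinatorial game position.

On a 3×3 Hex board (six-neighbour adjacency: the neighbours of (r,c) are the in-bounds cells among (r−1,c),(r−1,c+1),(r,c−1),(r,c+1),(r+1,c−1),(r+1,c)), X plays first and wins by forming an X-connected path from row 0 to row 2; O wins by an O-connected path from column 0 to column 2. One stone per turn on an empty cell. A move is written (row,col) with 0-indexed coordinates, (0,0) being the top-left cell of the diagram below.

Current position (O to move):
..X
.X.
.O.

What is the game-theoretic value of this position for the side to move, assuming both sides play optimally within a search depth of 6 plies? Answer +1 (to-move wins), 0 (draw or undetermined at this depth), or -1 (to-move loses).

value(..X/.X./.O., O) = +1

[..X/.X./.O.] O move#1: (0,0):-1/O.X/.X./.O., (0,1):-1/.OX/.X./.O., (1,0):-1/..X/OX./.O., (1,2):-1/..X/.XO/.O., (2,0):+1/..X/.X./OO.*, (2,2):-1/..X/.X./.OO
[..X/.X./OO.] X move#2: (0,0):-1/X.X/.X./OO.*, (0,1):-1/.XX/.X./OO., (1,0):-1/..X/XX./OO., (1,2):-1/..X/.XX/OO., (2,2):-1/..X/.X./OOX
[X.X/.X./OO.] O move#3: (0,1):+1/XOX/.X./OO.*, (1,0):+1/X.X/OX./OO., (1,2):+1/X.X/.XO/OO., (2,2):+1/X.X/.X./OOO
[XOX/.X./OO.] X move#4: (1,0):-1/XOX/XX./OO.*, (1,2):-1/XOX/.XX/OO., (2,2):-1/XOX/.X./OOX
[XOX/XX./OO.] O move#5: (1,2):+1/XOX/XXO/OO.*, (2,2):+1/XOX/XX./OOO
[XOX/XXO/OO.] end (terminal -1, X#6); searched ..X/.X./.O. to 6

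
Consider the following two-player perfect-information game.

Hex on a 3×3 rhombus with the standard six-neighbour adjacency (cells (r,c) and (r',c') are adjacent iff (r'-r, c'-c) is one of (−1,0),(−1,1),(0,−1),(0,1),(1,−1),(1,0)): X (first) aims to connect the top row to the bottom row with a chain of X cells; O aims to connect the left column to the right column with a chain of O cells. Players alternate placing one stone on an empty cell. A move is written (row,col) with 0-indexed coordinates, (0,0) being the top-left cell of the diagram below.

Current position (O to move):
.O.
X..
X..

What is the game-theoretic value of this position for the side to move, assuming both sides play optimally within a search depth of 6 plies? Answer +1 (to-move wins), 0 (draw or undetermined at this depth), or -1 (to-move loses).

ply 1, O at .O./X../X.. | (0,0)=-1→OO./X../X..*; (0,2)=-1→.OO/X../X..; (1,1)=-1→.O./XO./X..; (1,2)=-1→.O./X.O/X..; (2,1)=-1→.O./X../XO.; (2,2)=-1→.O./X../X.O
ply 2, X at OO./X../X.. | (0,2)=+1→OOX/X../X..*; (1,1)=-1→OO./XX./X..; (1,2)=-1→OO./X.X/X..; (2,1)=-1→OO./X../XX.; (2,2)=-1→OO./X../X.X
ply 3, O at OOX/X../X.. | (1,1)=-1→OOX/XO./X..*; (1,2)=-1→OOX/X.O/X..; (2,1)=-1→OOX/X../XO.; (2,2)=-1→OOX/X../X.O
ply 4, X at OOX/XO./X.. | (1,2)=+1→OOX/XOX/X..*; (2,1)=-1→OOX/XO./XX.; (2,2)=-1→OOX/XO./X.X
ply 5, O at OOX/XOX/X.. | (2,1)=-1→OOX/XOX/XO.*; (2,2)=-1→OOX/XOX/X.O
ply 6, X at OOX/XOX/XO. | (2,2)=+1→OOX/XOX/XOX*
ply 7: OOX/XOX/XOX is terminal -1 (O); from .O./X../X.. depth 6

value(.O./X../X.., O) = -1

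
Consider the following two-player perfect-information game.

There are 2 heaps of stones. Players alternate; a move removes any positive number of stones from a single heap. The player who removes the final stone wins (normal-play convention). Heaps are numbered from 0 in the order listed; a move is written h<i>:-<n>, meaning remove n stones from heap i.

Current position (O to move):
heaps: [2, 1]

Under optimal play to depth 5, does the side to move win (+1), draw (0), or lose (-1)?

ply 1, O at (2,1) | h0:-1=+1→(1,1)*; h0:-2=-1→(0,1); h1:-1=-1→(2,0)
ply 2, X at (1,1) | h0:-1=-1→(0,1)*; h1:-1=-1→(1,0)
ply 3, O at (0,1) | h1:-1=+1→(0,0)*
ply 4: (0,0) is terminal -1 (X); from (2,1) depth 5

value((2,1), O) = +1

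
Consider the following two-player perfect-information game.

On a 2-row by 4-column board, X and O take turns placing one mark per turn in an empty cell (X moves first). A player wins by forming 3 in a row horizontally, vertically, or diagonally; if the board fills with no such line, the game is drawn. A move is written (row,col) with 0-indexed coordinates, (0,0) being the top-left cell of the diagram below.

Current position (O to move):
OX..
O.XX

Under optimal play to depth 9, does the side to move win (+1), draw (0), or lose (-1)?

value(OX../O.XX, O) = 0

[OX../O.XX] O move#1: (0,2):-1/OXO./O.XX, (0,3):-1/OX.O/O.XX, (1,1):+0/OX../OOXX*
[OX../OOXX] X move#2: (0,2):+0/OXX./OOXX*, (0,3):+0/OX.X/OOXX
[OXX./OOXX] O move#3: (0,3):+0/OXXO/OOXX*
[OXXO/OOXX] end (terminal +0, X#4); searched OX../O.XX to 9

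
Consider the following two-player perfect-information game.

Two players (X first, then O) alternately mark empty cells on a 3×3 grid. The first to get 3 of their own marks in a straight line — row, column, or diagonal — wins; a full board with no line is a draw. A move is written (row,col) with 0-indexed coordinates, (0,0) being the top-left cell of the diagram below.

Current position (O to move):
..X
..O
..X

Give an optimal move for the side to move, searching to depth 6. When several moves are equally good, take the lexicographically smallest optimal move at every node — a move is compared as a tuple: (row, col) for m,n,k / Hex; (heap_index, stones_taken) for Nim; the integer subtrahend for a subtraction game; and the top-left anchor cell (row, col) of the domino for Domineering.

O's best at [..X/..O/..X]: (1,1)

[..X/..O/..X] O move#1: (0,0):-1/O.X/..O/..X, (0,1):-1/.OX/..O/..X, (1,0):-1/..X/O.O/..X, (1,1):+0/..X/.OO/..X*, (2,0):-1/..X/..O/O.X, (2,1):-1/..X/..O/.OX
[..X/.OO/..X] X move#2: (0,0):-1/X.X/.OO/..X, (0,1):-1/.XX/.OO/..X, (1,0):+0/..X/XOO/..X*, (2,0):-1/..X/.OO/X.X, (2,1):-1/..X/.OO/.XX
[..X/XOO/..X] O move#3: (0,0):+0/O.X/XOO/..X*, (0,1):+0/.OX/XOO/..X, (2,0):+0/..X/XOO/O.X, (2,1):+0/..X/XOO/.OX
[O.X/XOO/..X] X move#4: (0,1):+0/OXX/XOO/..X*, (2,0):+0/O.X/XOO/X.X, (2,1):+0/O.X/XOO/.XX
[OXX/XOO/..X] O move#5: (2,0):+0/OXX/XOO/O.X*, (2,1):+0/OXX/XOO/.OX
[OXX/XOO/O.X] X move#6: (2,1):+0/OXX/XOO/OXX*
[OXX/XOO/OXX] end (terminal +0, O#7); searched ..X/..O/..X to 6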